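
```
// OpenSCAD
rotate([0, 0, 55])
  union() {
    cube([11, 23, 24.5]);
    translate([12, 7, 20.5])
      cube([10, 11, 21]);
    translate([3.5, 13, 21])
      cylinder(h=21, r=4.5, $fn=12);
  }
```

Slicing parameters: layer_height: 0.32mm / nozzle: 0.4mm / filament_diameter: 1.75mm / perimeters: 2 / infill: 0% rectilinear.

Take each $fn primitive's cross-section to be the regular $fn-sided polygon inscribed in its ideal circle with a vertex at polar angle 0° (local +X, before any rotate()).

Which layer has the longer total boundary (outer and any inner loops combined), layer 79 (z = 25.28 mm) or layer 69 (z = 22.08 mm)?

Layer 79 (z = 25.28): the cube is not intersected at this z (z outside [0, 24.5]); the cube at (12, 7) is present — its section is the full 10×11 rectangle (perimeter 42.00 mm); the r=4.5 cylinder at (3.5, 13) contributes a regular 12-gon of circumradius 4.5 (perimeter = 2·12·4.500·sin(180°/12) = 27.95 mm); Taking the union: the 2 present regions are separate (no shared area or edge), so areas and boundary lengths simply add and each stays a separate island — boundary = 69.95 mm; (whole slice rotated 55° about Z — lengths, areas and connectivity unchanged). So its perimeter = 69.95 mm. Layer 69 (z = 22.08): the cube is present — its section is the full 11×23 rectangle (perimeter 68.00 mm); the 10×11 cube at (12, 7) contributes its full rectangle (perimeter 42.00 mm); the r=4.5 cylinder at (3.5, 13) contributes a regular 12-gon of circumradius 4.5 (perimeter = 2·12·4.500·sin(180°/12) = 27.95 mm); Taking the union: the regions partially overlap (shared area 57.45 mm²), so the edge portions inside another operand are dropped and the merged outline is re-measured after clipping — boundary = 110.49 mm; (rotated 55° about Z; rotation is an isometry so areas/perimeters/island counts are preserved). So its perimeter = 110.49 mm. Layer 69 is larger (110.49 vs 69.95 mm).

layer 69 (z = 22.08 mm)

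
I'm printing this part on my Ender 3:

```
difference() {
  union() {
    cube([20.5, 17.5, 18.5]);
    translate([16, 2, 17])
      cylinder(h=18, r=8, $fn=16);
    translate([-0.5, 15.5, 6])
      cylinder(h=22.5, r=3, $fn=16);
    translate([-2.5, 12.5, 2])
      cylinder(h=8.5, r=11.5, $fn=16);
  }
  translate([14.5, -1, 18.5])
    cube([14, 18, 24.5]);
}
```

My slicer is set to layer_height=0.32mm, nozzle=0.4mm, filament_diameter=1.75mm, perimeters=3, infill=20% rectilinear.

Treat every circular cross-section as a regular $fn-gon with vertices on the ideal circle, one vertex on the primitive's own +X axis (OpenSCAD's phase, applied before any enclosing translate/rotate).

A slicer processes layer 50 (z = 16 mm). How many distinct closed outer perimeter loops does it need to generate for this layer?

At z = 16 mm: the cube is present — its section is the full 20.5×17.5 rectangle; the cylinder at (16, 2) does not reach this height (z outside [17, 35]); the cylinder at (-0.5, 15.5): section is a regular 16-gon, circumradius r=3; the cylinder at (-2.5, 12.5) is absent (z outside [2, 10.5]); Merging all regions: the regions partially overlap (shared area 9.85 mm²), so overlapping operands fuse into one piece — 1 connected region; the cube at (14.5, -1) is not intersected at this z (z outside [18.5, 43]); Subtracting the remaining from the first: none of the subtracted shapes is present at this height, so the result so far is unchanged — 1 connected region. The result has 1 disconnected region.

1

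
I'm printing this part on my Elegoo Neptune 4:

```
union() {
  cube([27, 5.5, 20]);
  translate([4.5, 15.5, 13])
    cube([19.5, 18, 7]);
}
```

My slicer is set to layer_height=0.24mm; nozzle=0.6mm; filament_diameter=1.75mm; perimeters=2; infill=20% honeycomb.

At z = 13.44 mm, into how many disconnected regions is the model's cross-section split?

2

At z = 13.44 mm: the cube is present — its section is the full 27×5.5 rectangle; the cube at (4.5, 15.5) is present — its section is the full 19.5×18 rectangle; Taking the union: the 2 present regions are separate (no shared area or edge), so areas and boundary lengths simply add and each stays a separate island — 2 connected regions. The result has 2 disconnected regions.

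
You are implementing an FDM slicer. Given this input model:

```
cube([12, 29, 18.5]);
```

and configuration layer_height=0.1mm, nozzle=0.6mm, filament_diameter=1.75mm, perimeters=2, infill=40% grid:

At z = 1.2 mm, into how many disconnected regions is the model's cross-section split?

1

At z = 1.2 mm: the cube (footprint 12×29) is included at this height. The result has 1 disconnected region.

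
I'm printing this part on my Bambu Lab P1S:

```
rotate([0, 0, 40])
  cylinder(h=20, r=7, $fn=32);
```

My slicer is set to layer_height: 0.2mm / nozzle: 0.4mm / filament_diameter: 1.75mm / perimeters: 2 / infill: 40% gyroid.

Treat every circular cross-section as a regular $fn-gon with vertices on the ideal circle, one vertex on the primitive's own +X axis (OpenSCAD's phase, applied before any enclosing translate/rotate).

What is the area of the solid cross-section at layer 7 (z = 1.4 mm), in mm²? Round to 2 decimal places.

At z = 1.4 mm: the r=7 cylinder contributes a regular 32-gon of circumradius 7 (area = (32/2)·7.000²·sin(360°/32) = 152.95 mm²); (whole slice rotated 40° about Z — lengths, areas and connectivity unchanged). Overall, the cross-section is a single solid region. Net area = 152.95 mm².

152.95 mm²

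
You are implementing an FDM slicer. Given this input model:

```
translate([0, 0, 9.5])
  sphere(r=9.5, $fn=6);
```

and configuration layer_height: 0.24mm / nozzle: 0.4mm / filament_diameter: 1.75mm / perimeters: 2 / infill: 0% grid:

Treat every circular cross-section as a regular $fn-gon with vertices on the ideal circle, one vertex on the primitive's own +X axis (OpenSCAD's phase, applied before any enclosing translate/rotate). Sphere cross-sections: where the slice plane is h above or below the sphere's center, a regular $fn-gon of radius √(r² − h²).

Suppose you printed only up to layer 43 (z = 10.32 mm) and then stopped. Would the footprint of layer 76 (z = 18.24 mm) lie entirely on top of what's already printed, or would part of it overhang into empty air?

entirely on top

Compare the two slices. At z = 10.32: the r=9.5 sphere contributes a regular 6-gon of circumradius √(9.5²−0.82²) = 9.465 (area = (6/2)·9.465²·sin(360°/6) = 232.73 mm²). At z = 18.24: the r=9.5 sphere contributes a regular 6-gon of circumradius √(9.5²−8.74²) = 3.723 (area = (6/2)·3.723²·sin(360°/6) = 36.02 mm²). Checking containment: the cross-section at z = 18.24 is a subset of the cross-section at z = 10.32.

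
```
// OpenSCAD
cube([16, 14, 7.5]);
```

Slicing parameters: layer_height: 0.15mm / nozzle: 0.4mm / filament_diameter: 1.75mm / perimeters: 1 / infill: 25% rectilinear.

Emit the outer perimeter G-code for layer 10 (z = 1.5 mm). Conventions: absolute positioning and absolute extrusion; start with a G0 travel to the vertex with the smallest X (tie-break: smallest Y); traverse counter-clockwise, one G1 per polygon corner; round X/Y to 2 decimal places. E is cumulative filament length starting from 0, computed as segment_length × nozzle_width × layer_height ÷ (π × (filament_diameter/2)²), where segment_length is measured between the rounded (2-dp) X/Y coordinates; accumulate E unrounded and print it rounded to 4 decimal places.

G0 X0.00 Y0.00 Z1.50
G1 X16.00 Y0.00 E0.3991
G1 X16.00 Y14.00 E0.7484
G1 X0.00 Y14.00 E1.1475
G1 X0.00 Y0.00 E1.4967

At z = 1.5 mm: the cube (footprint 16×14) is included at this height. The outline is a single polygon with 4 vertices. Extrusion per mm of travel: 0.4 × 0.15 / (π × 0.875²) = 0.024945. Accumulating E over each segment gives final E = 1.4967.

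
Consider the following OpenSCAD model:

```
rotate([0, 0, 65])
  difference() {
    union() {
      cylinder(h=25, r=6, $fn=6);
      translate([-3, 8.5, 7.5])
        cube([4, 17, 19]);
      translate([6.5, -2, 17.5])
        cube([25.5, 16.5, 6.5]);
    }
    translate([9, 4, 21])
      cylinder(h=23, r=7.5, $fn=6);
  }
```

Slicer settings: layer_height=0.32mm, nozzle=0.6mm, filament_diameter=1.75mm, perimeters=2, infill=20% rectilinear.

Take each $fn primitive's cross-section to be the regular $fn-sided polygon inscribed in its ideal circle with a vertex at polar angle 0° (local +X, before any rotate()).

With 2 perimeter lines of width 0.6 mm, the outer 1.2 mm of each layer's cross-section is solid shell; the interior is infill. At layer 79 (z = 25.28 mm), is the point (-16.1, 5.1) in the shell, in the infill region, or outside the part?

At z = 25.28 mm: the cylinder is not intersected at this z (z outside [0, 25]); the cube at (-3, 8.5) is present — its section is the full 4×17 rectangle; the cube at (6.5, -2) is not intersected at this z (z outside [17.5, 24]); Merging all regions: only the 4×17 cube at (-3, 8.5) is present, so the union is just that shape — 1 connected region; the cylinder at (9, 4): section is a regular 6-gon, circumradius r=7.5; After the difference (first − rest): starting from the result so far, the r=7.5 cylinder at (9, 4) misses the remaining region (no effect) — 1 connected region; (whole slice rotated 65° about Z — lengths, areas and connectivity unchanged). Overall, the cross-section is a single solid region. Undo the 65° rotation: the query point maps to (-2.182, 16.747) in the un-rotated model frame. The nearest boundary edge runs (-3.00, 8.50)→(-3.00, 25.50); distance from the point to it = 0.82 mm. The point is inside the cross-section, 0.82 mm from the nearest boundary — within the 1.2 mm shell band (2 × 0.6).

shell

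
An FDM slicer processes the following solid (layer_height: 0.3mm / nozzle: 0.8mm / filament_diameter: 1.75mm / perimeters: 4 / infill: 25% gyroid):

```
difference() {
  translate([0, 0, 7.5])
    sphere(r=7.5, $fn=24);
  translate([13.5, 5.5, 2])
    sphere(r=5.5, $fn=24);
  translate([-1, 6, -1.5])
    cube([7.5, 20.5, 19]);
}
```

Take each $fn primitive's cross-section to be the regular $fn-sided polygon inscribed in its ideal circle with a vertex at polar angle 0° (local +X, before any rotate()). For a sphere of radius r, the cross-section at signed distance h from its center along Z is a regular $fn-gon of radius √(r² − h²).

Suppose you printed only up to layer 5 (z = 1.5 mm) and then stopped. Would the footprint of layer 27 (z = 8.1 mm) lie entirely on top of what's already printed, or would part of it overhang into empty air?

part overhangs

Compare the two slices. At z = 1.5: the r=7.5 sphere slices to a regular 24-gon of circumradius 4.500 (√(r²−h²) with h=6 from center) (area = (24/2)·4.500²·sin(360°/24) = 62.89 mm²); the r=5.5 sphere at (13.5, 5.5) contributes a regular 24-gon of circumradius √(5.5²−0.5²) = 5.477 (area = (24/2)·5.477²·sin(360°/24) = 93.17 mm²); the cube at (-1, 6) is present — its section is the full 7.5×20.5 rectangle (area 153.75 mm²); Taking the first minus the rest: starting from the r=7.5 sphere (62.89 mm²), the r=5.5 sphere at (13.5, 5.5) misses the remaining region (no effect); the 7.5×20.5 cube at (-1, 6) misses the remaining region (no effect) — area = 62.89 mm². At z = 8.1: the r=7.5 sphere slices to a regular 24-gon of circumradius 7.476 (√(r²−h²) with h=0.6 from center) (area = (24/2)·7.476²·sin(360°/24) = 173.58 mm²); the sphere at (13.5, 5.5) is not intersected at this z (|z−center|=6.100 > r=5.5); the 7.5×20.5 cube at (-1, 6) contributes its full rectangle (area 153.75 mm²); After the difference (first − rest): starting from the r=7.5 sphere (173.58 mm²), the 7.5×20.5 cube at (-1, 6) partially overlaps it — only the 5.69 mm² overlap (of its 153.75 mm²) is removed, clipping the outline — area = 167.89 mm². Checking containment: at z = 8.1 the cross-section extends beyond the z = 1.5 cross-section by about 105.00 mm².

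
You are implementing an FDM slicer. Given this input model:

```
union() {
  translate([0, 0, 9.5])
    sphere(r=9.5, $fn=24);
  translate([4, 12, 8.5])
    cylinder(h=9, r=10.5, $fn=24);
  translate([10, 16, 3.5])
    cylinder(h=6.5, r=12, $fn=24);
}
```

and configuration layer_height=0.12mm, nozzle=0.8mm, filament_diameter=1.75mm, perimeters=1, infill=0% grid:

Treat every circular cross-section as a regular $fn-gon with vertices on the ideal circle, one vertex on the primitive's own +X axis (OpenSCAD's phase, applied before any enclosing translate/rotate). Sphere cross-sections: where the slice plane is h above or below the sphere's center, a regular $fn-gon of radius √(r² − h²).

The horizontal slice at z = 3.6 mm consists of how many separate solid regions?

At z = 3.6 mm: the r=9.5 sphere slices to a regular 24-gon of circumradius 7.446 (√(r²−h²) with h=5.9 from center); the cylinder at (4, 12) does not reach this height (z outside [8.5, 17.5]); the r=12 cylinder at (10, 16) contributes a regular 24-gon of circumradius 12; Taking the union: the regions partially overlap (shared area 1.26 mm²), so overlapping operands fuse into one piece — 1 connected region. The result has 1 disconnected region.

1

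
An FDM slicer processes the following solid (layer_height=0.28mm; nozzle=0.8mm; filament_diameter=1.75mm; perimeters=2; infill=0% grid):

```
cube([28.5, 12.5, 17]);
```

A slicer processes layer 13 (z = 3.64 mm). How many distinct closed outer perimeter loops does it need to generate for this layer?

At z = 3.64 mm: the cube is present — its section is the full 28.5×12.5 rectangle. The result has 1 disconnected region.

1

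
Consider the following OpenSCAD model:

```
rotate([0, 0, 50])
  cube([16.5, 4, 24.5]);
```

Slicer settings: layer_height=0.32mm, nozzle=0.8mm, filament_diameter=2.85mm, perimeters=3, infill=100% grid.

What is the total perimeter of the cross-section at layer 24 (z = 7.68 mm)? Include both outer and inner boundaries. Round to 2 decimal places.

41.00 mm

At z = 7.68 mm: the 16.5×4 cube contributes its full rectangle (perimeter 41.00 mm); (whole slice rotated 50° about Z — lengths, areas and connectivity unchanged). Overall, the cross-section is a single solid region. Total boundary length (outer) = 41.00 mm.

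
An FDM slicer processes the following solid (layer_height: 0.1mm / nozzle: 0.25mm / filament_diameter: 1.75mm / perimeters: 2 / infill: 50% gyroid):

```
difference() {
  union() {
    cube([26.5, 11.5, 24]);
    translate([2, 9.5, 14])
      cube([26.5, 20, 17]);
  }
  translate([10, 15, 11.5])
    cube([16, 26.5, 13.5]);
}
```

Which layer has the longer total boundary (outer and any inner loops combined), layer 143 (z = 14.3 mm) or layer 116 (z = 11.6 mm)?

layer 143 (z = 14.3 mm)

Layer 143 (z = 14.3): the cube is present — its section is the full 26.5×11.5 rectangle (perimeter 76.00 mm); the cube at (2, 9.5) is present — its section is the full 26.5×20 rectangle (perimeter 93.00 mm); Merging all regions: the regions partially overlap (shared area 49.00 mm²), so the edge portions inside another operand are dropped and the merged outline is re-measured after clipping — boundary = 116.00 mm; the cube at (10, 15) is present — its section is the full 16×26.5 rectangle (perimeter 85.00 mm); Subtracting the remaining from the first: starting from the result so far, the 16×26.5 cube at (10, 15) partially overlaps it — only the 232.00 mm² overlap (of its 424.00 mm²) is removed, clipping the outline — boundary = 145.00 mm. So its perimeter = 145.00 mm. Layer 116 (z = 11.6): the cube is present — its section is the full 26.5×11.5 rectangle (perimeter 76.00 mm); the cube at (2, 9.5) is not intersected at this z (z outside [14, 31]); Merging all regions: only the 26.5×11.5 cube is present, so the union is just that shape — boundary = 76.00 mm; the 16×26.5 cube at (10, 15) contributes its full rectangle (perimeter 85.00 mm); Taking the first minus the rest: starting from the result so far, the 16×26.5 cube at (10, 15) misses the remaining region (no effect) — boundary = 76.00 mm. So its perimeter = 76.00 mm. Layer 143 is larger (145.00 vs 76.00 mm).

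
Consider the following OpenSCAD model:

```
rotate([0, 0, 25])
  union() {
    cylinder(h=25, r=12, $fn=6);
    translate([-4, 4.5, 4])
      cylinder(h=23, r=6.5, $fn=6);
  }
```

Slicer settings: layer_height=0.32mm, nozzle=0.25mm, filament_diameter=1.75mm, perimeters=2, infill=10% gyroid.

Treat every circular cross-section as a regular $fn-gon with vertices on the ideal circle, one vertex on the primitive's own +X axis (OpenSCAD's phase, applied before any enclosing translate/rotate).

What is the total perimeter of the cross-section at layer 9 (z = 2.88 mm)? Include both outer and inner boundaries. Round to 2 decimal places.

At z = 2.88 mm: the r=12 cylinder gives a regular 6-gon of circumradius 12 (constant along its height) (perimeter = 2·6·12.000·sin(180°/6) = 72.00 mm); the cylinder at (-4, 4.5) is not intersected at this z (z outside [4, 27]); Combining (union): only the r=12 cylinder is present, so the union is just that shape — boundary = 72.00 mm; (whole slice rotated 25° about Z — lengths, areas and connectivity unchanged). Overall, the cross-section is a single solid region. Total boundary length (outer) = 72.00 mm.

72.00 mm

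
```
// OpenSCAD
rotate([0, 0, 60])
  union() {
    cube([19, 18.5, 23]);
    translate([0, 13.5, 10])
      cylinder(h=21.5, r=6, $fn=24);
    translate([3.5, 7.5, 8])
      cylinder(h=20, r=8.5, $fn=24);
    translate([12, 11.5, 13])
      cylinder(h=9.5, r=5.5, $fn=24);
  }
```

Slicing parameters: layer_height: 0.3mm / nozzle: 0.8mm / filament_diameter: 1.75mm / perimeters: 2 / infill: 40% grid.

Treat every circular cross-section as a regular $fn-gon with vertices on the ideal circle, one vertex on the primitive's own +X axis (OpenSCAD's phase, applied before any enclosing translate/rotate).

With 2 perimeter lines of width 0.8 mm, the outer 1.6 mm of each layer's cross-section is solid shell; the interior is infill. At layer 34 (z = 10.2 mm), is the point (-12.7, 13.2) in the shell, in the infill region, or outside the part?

At z = 10.2 mm: the 19×18.5 cube contributes its full rectangle; the cylinder at (0, 13.5): section is a regular 24-gon, circumradius r=6; the cylinder at (3.5, 7.5): section is a regular 24-gon, circumradius r=8.5; the cylinder at (12, 11.5) does not reach this height (z outside [13, 22.5]); Taking the union: the regions partially overlap (shared area 242.07 mm²), so overlapping operands fuse into one piece — 1 connected region; (whole slice rotated 60° about Z — lengths, areas and connectivity unchanged). Overall, the cross-section is a single solid region. Undo the 60° rotation: the query point maps to (5.082, 17.599) in the un-rotated model frame. The nearest boundary edge runs (3.26, 18.50)→(19.00, 18.50); distance from the point to it = 0.90 mm. The point is inside the cross-section, 0.90 mm from the nearest boundary — within the 1.6 mm shell band (2 × 0.8).

shell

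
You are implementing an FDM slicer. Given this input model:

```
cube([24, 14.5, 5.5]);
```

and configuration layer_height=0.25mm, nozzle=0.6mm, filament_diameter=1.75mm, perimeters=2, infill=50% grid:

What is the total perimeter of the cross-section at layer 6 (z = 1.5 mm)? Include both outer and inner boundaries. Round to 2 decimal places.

77.00 mm

At z = 1.5 mm: the cube is present — its section is the full 24×14.5 rectangle (perimeter 77.00 mm). Overall, the cross-section is a single solid region. Total boundary length (outer) = 77.00 mm.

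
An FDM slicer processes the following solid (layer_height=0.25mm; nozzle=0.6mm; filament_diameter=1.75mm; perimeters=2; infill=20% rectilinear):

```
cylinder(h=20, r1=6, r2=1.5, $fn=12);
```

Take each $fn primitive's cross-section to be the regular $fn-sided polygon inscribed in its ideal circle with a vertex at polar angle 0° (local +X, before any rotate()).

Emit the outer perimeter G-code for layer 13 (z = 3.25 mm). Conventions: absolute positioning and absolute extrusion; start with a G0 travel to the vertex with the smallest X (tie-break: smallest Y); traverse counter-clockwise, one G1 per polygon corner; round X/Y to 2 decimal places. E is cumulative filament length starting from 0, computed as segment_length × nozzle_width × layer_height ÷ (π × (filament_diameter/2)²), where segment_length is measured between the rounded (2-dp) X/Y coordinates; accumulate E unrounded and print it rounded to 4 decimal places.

G0 X-5.27 Y0.00 Z3.25
G1 X-4.56 Y-2.63 E0.1699
G1 X-2.63 Y-4.56 E0.3401
G1 X0.00 Y-5.27 E0.5100
G1 X2.63 Y-4.56 E0.6799
G1 X4.56 Y-2.63 E0.8501
G1 X5.27 Y0.00 E1.0200
G1 X4.56 Y2.63 E1.1899
G1 X2.63 Y4.56 E1.3601
G1 X0.00 Y5.27 E1.5300
G1 X-2.63 Y4.56 E1.6998
G1 X-4.56 Y2.63 E1.8701
G1 X-5.27 Y0.00 E2.0399

At z = 3.25 mm: the cone: at t=0.163 of its height the radius interpolates to r₁+(r₂−r₁)t = 5.269, giving a regular 12-gon of that circumradius. The outline is a single polygon with 12 vertices. Extrusion per mm of travel: 0.6 × 0.25 / (π × 0.875²) = 0.062363. Accumulating E over each segment gives final E = 2.0399.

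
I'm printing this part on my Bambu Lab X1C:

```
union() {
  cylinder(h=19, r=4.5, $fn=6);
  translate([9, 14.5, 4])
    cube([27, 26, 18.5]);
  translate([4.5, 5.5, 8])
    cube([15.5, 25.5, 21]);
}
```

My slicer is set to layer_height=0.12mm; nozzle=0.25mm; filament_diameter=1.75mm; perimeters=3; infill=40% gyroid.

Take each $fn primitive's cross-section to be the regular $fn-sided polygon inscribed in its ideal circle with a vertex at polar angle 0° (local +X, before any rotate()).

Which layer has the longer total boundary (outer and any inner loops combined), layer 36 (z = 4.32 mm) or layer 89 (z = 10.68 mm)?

Layer 36 (z = 4.32): the cylinder: section is a regular 6-gon, circumradius r=4.5 (perimeter = 2·6·4.500·sin(180°/6) = 27.00 mm); the 27×26 cube at (9, 14.5) contributes its full rectangle (perimeter 106.00 mm); the cube at (4.5, 5.5) is not intersected at this z (z outside [8, 29]); Taking the union: the 2 present regions are separate (no shared area or edge), so areas and boundary lengths simply add and each stays a separate island — boundary = 133.00 mm. So its perimeter = 133.00 mm. Layer 89 (z = 10.68): the r=4.5 cylinder gives a regular 6-gon of circumradius 4.5 (constant along its height) (perimeter = 2·6·4.500·sin(180°/6) = 27.00 mm); the cube at (9, 14.5) (footprint 27×26) is included at this height (perimeter 106.00 mm); the cube at (4.5, 5.5) (footprint 15.5×25.5) is included at this height (perimeter 82.00 mm); Merging all regions: the regions partially overlap (shared area 181.50 mm²), so the edge portions inside another operand are dropped and the merged outline is re-measured after clipping — boundary = 160.00 mm. So its perimeter = 160.00 mm. Layer 89 is larger (160.00 vs 133.00 mm).

layer 89 (z = 10.68 mm)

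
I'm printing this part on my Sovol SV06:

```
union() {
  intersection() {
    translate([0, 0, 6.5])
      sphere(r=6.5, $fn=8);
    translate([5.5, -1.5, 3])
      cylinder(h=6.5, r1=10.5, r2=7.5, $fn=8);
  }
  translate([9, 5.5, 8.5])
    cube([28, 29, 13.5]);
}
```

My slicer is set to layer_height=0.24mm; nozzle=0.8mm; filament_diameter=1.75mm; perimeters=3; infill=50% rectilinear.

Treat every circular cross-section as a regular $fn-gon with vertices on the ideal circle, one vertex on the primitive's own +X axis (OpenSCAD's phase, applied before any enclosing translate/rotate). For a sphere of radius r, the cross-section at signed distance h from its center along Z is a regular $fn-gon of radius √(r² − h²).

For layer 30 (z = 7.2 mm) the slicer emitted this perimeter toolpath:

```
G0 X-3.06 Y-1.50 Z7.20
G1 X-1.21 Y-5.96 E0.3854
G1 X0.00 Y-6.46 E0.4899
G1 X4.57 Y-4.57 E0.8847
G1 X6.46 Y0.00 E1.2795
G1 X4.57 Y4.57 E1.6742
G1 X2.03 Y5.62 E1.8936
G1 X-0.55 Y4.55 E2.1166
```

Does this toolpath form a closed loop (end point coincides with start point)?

Start point (G0): (-3.06, -1.50). End point (last G1): the path does not return to the start — open.

no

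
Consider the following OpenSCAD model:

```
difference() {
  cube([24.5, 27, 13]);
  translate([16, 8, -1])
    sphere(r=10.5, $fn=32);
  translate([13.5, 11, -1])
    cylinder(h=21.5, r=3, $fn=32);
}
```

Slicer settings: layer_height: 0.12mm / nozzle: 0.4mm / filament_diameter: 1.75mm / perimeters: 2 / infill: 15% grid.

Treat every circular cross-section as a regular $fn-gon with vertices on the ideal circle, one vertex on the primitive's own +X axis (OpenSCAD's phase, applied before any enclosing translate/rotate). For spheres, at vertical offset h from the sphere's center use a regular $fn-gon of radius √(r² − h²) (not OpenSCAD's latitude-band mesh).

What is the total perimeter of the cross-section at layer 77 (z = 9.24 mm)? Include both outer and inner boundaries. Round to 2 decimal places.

At z = 9.24 mm: the 24.5×27 cube contributes its full rectangle (perimeter 103.00 mm); the sphere at (16, 8): section is a regular 32-gon, circumradius = √(r²−h²) = √(10.5²−10.24²) = 2.322 (perimeter = 2·32·2.322·sin(180°/32) = 14.57 mm); the r=3 cylinder at (13.5, 11) gives a regular 32-gon of circumradius 3 (constant along its height) (perimeter = 2·32·3.000·sin(180°/32) = 18.82 mm); After the difference (first − rest): starting from the 24.5×27 cube, the r=10.5 sphere at (16, 8) lies wholly inside it (removes its full 16.83 mm² and its 14.57 mm outline becomes a hole wall); the r=3 cylinder at (13.5, 11) partially overlaps it — only the 24.68 mm² overlap (of its 28.09 mm²) is removed, clipping the outline — boundary (outer + 1 inner loop) = 128.56 mm. Overall, the cross-section is one region with 1 hole. Total boundary length (outer + inner) = 128.56 mm.

128.56 mm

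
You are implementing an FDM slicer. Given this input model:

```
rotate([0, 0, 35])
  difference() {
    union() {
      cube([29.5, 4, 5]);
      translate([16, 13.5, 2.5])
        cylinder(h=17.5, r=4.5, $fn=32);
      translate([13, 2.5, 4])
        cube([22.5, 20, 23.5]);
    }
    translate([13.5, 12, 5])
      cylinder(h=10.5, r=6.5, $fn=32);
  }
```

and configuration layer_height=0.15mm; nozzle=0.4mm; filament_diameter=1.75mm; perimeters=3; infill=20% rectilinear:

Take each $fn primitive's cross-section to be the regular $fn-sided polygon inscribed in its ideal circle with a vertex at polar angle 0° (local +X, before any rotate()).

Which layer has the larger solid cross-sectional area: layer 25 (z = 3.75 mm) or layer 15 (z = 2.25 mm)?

layer 25 (z = 3.75 mm)

Layer 25 (z = 3.75): the cube (footprint 29.5×4) is included at this height (area 118.00 mm²); the r=4.5 cylinder at (16, 13.5) gives a regular 32-gon of circumradius 4.5 (constant along its height) (area = (32/2)·4.500²·sin(360°/32) = 63.21 mm²); the cube at (13, 2.5) does not reach this height (z outside [4, 27.5]); Merging all regions: the 2 present regions are separate (no shared area or edge), so areas and boundary lengths simply add and each stays a separate island — area = 181.21 mm²; the cylinder at (13.5, 12) is absent (z outside [5, 15.5]); After the difference (first − rest): none of the subtracted shapes is present at this height, so that combined region is unchanged — area = 181.21 mm²; (rotated 35° about Z; rotation is an isometry so areas/perimeters/island counts are preserved). So its area = 181.21 mm². Layer 15 (z = 2.25): the 29.5×4 cube contributes its full rectangle (area 118.00 mm²); the cylinder at (16, 13.5) is not intersected at this z (z outside [2.5, 20]); the cube at (13, 2.5) is absent (z outside [4, 27.5]); Taking the union: only the 29.5×4 cube is present, so the union is just that shape — area = 118.00 mm²; the cylinder at (13.5, 12) does not reach this height (z outside [5, 15.5]); After the difference (first − rest): none of the subtracted shapes is present at this height, so that combined region is unchanged — area = 118.00 mm²; (whole slice rotated 35° about Z — lengths, areas and connectivity unchanged). So its area = 118.00 mm². Layer 25 is larger (181.21 vs 118.00 mm²).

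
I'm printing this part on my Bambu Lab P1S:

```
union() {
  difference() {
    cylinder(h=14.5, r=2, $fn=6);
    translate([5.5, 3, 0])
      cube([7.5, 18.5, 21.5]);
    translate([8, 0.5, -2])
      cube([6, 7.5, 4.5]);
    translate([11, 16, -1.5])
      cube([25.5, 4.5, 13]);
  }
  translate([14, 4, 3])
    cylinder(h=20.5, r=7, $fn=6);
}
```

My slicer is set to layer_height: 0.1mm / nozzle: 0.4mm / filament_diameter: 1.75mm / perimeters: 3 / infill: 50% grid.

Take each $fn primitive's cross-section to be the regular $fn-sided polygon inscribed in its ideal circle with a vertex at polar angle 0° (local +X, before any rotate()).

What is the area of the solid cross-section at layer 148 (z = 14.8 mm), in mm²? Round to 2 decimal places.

127.31 mm²

At z = 14.8 mm: the cylinder is not intersected at this z (z outside [0, 14.5]); the 7.5×18.5 cube at (5.5, 3) contributes its full rectangle (area 138.75 mm²); the cube at (8, 0.5) does not reach this height (z outside [-2, 2.5]); the cube at (11, 16) is absent (z outside [-1.5, 11.5]); After the difference (first − rest): the first operand is absent here, so nothing remains; the r=7 cylinder at (14, 4) contributes a regular 6-gon of circumradius 7 (area = (6/2)·7.000²·sin(360°/6) = 127.31 mm²); Combining (union): only the r=7 cylinder at (14, 4) is present, so the union is just that shape — area = 127.31 mm². Overall, the cross-section is a single solid region. Net area = 127.31 mm².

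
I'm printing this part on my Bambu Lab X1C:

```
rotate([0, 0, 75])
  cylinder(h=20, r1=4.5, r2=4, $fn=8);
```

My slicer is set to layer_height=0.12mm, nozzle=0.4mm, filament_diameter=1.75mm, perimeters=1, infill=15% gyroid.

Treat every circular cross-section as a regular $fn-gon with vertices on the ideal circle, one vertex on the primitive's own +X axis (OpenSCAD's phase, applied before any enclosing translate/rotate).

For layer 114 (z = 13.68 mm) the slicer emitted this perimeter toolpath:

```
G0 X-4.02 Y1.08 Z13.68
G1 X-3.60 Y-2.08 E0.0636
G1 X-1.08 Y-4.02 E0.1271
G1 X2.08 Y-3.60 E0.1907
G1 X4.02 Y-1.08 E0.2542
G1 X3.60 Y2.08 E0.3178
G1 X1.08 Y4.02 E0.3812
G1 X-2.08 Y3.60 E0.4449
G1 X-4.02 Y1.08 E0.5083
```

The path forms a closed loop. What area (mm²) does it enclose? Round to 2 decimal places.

Apply the shoelace formula to the sequence of (X, Y) vertices; enclosed area = 48.95 mm².

48.95 mm²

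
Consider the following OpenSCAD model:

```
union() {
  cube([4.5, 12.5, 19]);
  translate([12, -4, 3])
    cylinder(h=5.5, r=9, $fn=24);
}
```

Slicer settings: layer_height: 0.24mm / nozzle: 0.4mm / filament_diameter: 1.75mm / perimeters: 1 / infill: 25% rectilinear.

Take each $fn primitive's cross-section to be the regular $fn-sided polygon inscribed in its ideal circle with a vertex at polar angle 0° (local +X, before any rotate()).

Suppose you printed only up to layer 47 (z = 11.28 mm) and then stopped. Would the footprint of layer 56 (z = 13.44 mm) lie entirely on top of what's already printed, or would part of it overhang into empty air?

entirely on top

Compare the two slices. At z = 11.28: the cube is present — its section is the full 4.5×12.5 rectangle (area 56.25 mm²); the cylinder at (12, -4) is absent (z outside [3, 8.5]); Merging all regions: only the 4.5×12.5 cube is present, so the union is just that shape — area = 56.25 mm². At z = 13.44: the cube is present — its section is the full 4.5×12.5 rectangle (area 56.25 mm²); the cylinder at (12, -4) does not reach this height (z outside [3, 8.5]); Merging all regions: only the 4.5×12.5 cube is present, so the union is just that shape — area = 56.25 mm². Checking containment: the cross-section at z = 13.44 is a subset of the cross-section at z = 11.28.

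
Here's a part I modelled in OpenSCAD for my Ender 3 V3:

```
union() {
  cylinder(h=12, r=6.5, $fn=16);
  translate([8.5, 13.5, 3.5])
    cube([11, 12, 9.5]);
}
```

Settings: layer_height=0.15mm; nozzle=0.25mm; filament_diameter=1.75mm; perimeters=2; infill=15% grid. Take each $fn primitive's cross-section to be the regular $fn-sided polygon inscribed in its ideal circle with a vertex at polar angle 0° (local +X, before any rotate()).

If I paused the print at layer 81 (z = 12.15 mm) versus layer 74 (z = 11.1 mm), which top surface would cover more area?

layer 74 (z = 11.1 mm)

Layer 81 (z = 12.15): the cylinder is not intersected at this z (z outside [0, 12]); the cube at (8.5, 13.5) (footprint 11×12) is included at this height (area 132.00 mm²); Merging all regions: only the 11×12 cube at (8.5, 13.5) is present, so the union is just that shape — area = 132.00 mm². So its area = 132.00 mm². Layer 74 (z = 11.1): the cylinder: section is a regular 16-gon, circumradius r=6.5 (area = (16/2)·6.500²·sin(360°/16) = 129.35 mm²); the 11×12 cube at (8.5, 13.5) contributes its full rectangle (area 132.00 mm²); Combining (union): the 2 present regions are separate (no shared area or edge), so areas and boundary lengths simply add and each stays a separate island — area = 261.35 mm². So its area = 261.35 mm². Layer 74 is larger (261.35 vs 132.00 mm²).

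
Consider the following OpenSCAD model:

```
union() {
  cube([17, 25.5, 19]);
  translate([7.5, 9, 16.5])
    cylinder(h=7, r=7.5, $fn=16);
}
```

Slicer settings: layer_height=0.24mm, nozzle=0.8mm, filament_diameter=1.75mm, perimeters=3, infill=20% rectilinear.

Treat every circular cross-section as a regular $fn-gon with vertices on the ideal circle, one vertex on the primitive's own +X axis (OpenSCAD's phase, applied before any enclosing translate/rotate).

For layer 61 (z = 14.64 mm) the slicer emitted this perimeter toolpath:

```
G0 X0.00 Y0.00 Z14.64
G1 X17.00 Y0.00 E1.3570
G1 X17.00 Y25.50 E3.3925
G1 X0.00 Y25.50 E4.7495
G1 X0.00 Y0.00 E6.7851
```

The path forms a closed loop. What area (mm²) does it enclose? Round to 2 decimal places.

433.50 mm²

Apply the shoelace formula to the sequence of (X, Y) vertices; enclosed area = 433.50 mm².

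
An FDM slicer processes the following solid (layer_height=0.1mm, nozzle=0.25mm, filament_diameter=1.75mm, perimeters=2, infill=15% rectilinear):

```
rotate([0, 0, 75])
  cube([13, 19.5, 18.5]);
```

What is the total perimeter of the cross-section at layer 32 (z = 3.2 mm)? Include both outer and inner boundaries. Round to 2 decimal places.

65.00 mm

At z = 3.2 mm: the 13×19.5 cube contributes its full rectangle (perimeter 65.00 mm); (rotated 75° about Z; rotation is an isometry so areas/perimeters/island counts are preserved). Overall, the cross-section is a single solid region. Total boundary length (outer) = 65.00 mm.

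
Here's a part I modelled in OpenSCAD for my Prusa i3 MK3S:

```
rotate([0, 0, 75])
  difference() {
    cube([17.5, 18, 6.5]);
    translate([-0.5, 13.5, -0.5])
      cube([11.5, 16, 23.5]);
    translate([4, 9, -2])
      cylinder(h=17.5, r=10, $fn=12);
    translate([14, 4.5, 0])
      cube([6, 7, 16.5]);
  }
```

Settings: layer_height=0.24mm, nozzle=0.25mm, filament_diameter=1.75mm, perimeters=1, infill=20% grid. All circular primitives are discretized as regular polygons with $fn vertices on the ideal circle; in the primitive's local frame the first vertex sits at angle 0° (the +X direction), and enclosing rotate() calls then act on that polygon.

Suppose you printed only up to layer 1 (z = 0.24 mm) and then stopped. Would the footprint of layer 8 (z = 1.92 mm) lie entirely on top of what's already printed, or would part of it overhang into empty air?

Compare the two slices. At z = 0.24: the cube (footprint 17.5×18) is included at this height (area 315.00 mm²); the cube at (-0.5, 13.5) (footprint 11.5×16) is included at this height (area 184.00 mm²); the cylinder at (4, 9): section is a regular 12-gon, circumradius r=10 (area = (12/2)·10.000²·sin(360°/12) = 300.00 mm²); the 6×7 cube at (14, 4.5) contributes its full rectangle (area 42.00 mm²); Subtracting the remaining from the first: starting from the 17.5×18 cube (315.00 mm²), the 11.5×16 cube at (-0.5, 13.5) partially overlaps it — only the 49.50 mm² overlap (of its 184.00 mm²) is removed, clipping the outline; the r=10 cylinder at (4, 9) partially overlaps it — only the 171.65 mm² overlap (of its 300.00 mm²) is removed, clipping the outline; the 6×7 cube at (14, 4.5) partially overlaps it — only the 24.50 mm² overlap (of its 42.00 mm²) is removed, clipping the outline — area = 69.35 mm²; (rotated 75° about Z; rotation is an isometry so areas/perimeters/island counts are preserved). At z = 1.92: the 17.5×18 cube contributes its full rectangle (area 315.00 mm²); the cube at (-0.5, 13.5) is present — its section is the full 11.5×16 rectangle (area 184.00 mm²); the cylinder at (4, 9): section is a regular 12-gon, circumradius r=10 (area = (12/2)·10.000²·sin(360°/12) = 300.00 mm²); the cube at (14, 4.5) is present — its section is the full 6×7 rectangle (area 42.00 mm²); After the difference (first − rest): starting from the 17.5×18 cube (315.00 mm²), the 11.5×16 cube at (-0.5, 13.5) partially overlaps it — only the 49.50 mm² overlap (of its 184.00 mm²) is removed, clipping the outline; the r=10 cylinder at (4, 9) partially overlaps it — only the 171.65 mm² overlap (of its 300.00 mm²) is removed, clipping the outline; the 6×7 cube at (14, 4.5) partially overlaps it — only the 24.50 mm² overlap (of its 42.00 mm²) is removed, clipping the outline — area = 69.35 mm²; (whole slice rotated 75° about Z — lengths, areas and connectivity unchanged). Checking containment: the cross-section at z = 1.92 is a subset of the cross-section at z = 0.24.

entirely on top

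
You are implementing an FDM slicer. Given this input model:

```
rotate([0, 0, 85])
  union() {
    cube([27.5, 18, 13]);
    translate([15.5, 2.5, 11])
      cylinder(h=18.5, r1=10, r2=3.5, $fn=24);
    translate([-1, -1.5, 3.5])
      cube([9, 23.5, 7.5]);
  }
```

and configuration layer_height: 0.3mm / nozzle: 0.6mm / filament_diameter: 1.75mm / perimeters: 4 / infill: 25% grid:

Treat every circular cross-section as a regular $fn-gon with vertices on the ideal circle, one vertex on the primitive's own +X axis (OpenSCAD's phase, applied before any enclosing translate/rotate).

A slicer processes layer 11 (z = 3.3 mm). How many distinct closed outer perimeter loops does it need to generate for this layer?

1

At z = 3.3 mm: the 27.5×18 cube contributes its full rectangle; the cone at (15.5, 2.5) is absent (z outside [11, 29.5]); the cube at (-1, -1.5) is not intersected at this z (z outside [3.5, 11]); Taking the union: only the 27.5×18 cube is present, so the union is just that shape — 1 connected region; (whole slice rotated 85° about Z — lengths, areas and connectivity unchanged). The result has 1 disconnected region.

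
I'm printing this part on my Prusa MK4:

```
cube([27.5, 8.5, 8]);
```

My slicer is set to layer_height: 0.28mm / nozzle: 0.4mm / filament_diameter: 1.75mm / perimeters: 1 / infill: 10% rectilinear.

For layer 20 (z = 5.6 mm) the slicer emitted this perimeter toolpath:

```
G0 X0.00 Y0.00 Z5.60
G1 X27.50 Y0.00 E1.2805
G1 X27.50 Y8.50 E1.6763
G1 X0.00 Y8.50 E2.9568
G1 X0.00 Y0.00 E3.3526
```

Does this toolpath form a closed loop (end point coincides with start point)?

yes

Start point (G0): (0.00, 0.00). End point (last G1): the path returns to the start — closed.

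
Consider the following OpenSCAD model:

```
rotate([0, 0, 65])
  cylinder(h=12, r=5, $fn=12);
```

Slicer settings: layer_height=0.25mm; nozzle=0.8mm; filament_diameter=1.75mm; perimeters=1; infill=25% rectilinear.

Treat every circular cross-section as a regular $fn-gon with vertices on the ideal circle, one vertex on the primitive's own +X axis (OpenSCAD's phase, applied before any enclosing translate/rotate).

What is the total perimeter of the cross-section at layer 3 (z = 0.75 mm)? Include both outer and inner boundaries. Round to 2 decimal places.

At z = 0.75 mm: the cylinder: section is a regular 12-gon, circumradius r=5 (perimeter = 2·12·5.000·sin(180°/12) = 31.06 mm); (rotated 65° about Z; rotation is an isometry so areas/perimeters/island counts are preserved). Overall, the cross-section is a single solid region. Total boundary length (outer) = 31.06 mm.

31.06 mm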